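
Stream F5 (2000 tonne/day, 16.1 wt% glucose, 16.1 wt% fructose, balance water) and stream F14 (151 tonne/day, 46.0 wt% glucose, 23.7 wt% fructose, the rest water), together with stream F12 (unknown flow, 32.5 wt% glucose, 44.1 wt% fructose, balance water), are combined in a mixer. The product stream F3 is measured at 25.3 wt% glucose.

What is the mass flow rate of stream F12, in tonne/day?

Let F12 be the unknown flow. Total out = 2151 + F12.
glucose balance: 391.46 + 0.325·F12 = 0.253·(2151 + F12)
(0.325 − 0.253)·F12 = 0.253×2151 − 391.46 = 152.74
F12 = 152.74 / 0.072 = 2121.4 tonne/day

2121 tonne/day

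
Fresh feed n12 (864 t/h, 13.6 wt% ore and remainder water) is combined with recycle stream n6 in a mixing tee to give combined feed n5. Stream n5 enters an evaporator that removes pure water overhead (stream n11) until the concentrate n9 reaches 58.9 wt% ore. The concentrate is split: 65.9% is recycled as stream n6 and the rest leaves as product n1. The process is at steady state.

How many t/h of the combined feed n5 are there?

1250 t/h

Overall ore balance (none leaves overhead): ore in fresh feed = ore in product, i.e. 864×0.136 = (1−0.659)·n9·0.589.
n9 = 117.5/(0.589×0.341) = 585.04 t/h.
Recycle n6 = 0.659×585.04 = 385.54 t/h.
Combined feed n5 = 864 + 385.54 = 1249.5 t/h.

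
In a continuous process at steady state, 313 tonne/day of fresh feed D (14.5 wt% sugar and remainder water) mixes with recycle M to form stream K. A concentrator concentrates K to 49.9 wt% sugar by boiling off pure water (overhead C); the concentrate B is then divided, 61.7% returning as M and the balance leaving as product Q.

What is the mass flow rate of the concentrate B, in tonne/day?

Overall sugar balance (none leaves overhead): sugar in fresh feed = sugar in product, i.e. 313×0.145 = (1−0.617)·B·0.499.
B = 45.385/(0.499×0.383) = 237.47 tonne/day.

237.5 tonne/day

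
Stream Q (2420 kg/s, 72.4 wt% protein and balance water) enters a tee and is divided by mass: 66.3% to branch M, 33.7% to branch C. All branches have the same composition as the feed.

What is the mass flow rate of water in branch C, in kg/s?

Branch C total = 0.337×2420 = 815.54 kg/s.
water in C = 0.276×815.54 = 225.09 kg/s.

225.1 kg/s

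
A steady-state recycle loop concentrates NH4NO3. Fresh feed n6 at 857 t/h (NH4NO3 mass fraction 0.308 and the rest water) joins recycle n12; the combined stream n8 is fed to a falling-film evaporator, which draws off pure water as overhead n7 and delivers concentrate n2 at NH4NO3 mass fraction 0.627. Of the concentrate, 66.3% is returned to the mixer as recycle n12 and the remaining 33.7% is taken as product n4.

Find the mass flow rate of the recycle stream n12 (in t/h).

828.2 t/h

Overall NH4NO3 balance (none leaves overhead): NH4NO3 in fresh feed = NH4NO3 in product, i.e. 857×0.308 = (1−0.663)·n2·0.627.
n2 = 263.96/(0.627×0.337) = 1249.2 t/h.
Recycle n12 = 0.663×1249.2 = 828.22 t/h.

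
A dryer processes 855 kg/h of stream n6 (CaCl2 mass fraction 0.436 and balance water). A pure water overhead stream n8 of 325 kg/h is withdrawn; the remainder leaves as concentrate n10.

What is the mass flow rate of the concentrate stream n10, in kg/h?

Concentrate = 855 − 325 = 530 kg/h.

530 kg/h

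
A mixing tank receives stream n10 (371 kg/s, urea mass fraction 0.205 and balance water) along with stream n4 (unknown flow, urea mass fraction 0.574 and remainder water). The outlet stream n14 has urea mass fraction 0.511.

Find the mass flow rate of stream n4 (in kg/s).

Let n4 be the unknown flow. Total out = 371 + n4.
urea balance: 76.055 + 0.574·n4 = 0.511·(371 + n4)
(0.574 − 0.511)·n4 = 0.511×371 − 76.055 = 113.53
n4 = 113.53 / 0.063 = 1802 kg/s

1802 kg/s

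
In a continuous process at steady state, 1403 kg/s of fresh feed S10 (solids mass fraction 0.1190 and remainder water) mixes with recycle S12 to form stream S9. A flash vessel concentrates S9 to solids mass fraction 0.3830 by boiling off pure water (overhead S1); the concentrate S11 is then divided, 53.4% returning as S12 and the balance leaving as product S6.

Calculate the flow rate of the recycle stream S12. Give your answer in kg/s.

499.5 kg/s

Overall solids balance (none leaves overhead): solids in fresh feed = solids in product, i.e. 1403×0.119 = (1−0.534)·S11·0.383.
S11 = 166.96/(0.383×0.466) = 935.45 kg/s.
Recycle S12 = 0.534×935.45 = 499.53 kg/s.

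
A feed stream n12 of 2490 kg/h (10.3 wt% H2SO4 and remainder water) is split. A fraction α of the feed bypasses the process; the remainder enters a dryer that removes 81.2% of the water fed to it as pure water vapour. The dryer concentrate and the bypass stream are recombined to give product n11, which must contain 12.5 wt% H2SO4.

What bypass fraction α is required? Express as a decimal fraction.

0.758

All 2490×0.103 = 256.47 kg/h of H2SO4 reaches n11, so n11 = 256.47/0.125 = 2051.8 kg/h and vapour = 438.24 kg/h.
The evaporator receives (1−α)·2490 of feed at 0.897 water and removes 0.812 of that water:
0.812×0.897×(1−α)×2490 = 438.24
(1−α) = 438.24/1813.6 = 0.2416;  α = 0.7584.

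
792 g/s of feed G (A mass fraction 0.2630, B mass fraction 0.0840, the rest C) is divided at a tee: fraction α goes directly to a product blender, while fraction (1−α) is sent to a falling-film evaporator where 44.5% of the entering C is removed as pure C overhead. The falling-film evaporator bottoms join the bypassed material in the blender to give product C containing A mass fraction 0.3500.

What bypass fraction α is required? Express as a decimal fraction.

0.145

All 792×0.263 = 208.3 g/s of A reaches C, so C = 208.3/0.350 = 595.13 g/s and vapour = 196.87 g/s.
The evaporator receives (1−α)·792 of feed at 0.653 C and removes 0.445 of that C:
0.445×0.653×(1−α)×792 = 196.87
(1−α) = 196.87/230.14 = 0.8554;  α = 0.1446.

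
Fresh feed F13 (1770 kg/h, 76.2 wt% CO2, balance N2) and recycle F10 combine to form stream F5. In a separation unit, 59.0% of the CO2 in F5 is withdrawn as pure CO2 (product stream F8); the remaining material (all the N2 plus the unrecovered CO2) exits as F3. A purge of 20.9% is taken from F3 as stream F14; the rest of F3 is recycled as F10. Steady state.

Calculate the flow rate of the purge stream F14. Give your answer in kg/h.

592.3 kg/h

N2 enters only via F13 and leaves only via the purge: 1770×0.238 = 0.209×(N2 in F3), and the separation unit passes all N2, so N2 in F5 = N2 in F3 = 2015.6 kg/h.
CO2 in F5: m_A = 1770×0.762 + (1−0.209)·(1−0.590)·m_A, so m_A = 1348.7/0.6757 = 1996.1 kg/h.
F3 = (1−0.590)×1996.1 + 2015.6 = 2834 kg/h.
Purge F14 = 0.209×2834 = 592.31 kg/h.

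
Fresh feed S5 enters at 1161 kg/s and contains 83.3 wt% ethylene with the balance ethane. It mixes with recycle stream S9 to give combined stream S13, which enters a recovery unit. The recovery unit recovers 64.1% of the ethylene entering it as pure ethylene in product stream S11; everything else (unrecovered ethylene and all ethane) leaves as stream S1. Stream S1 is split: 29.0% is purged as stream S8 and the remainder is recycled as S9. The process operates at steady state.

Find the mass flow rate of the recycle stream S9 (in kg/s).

805.5 kg/s

ethane enters only via S5 and leaves only via the purge: 1161×0.167 = 0.290×(ethane in S1), and the recovery unit passes all ethane, so ethane in S13 = ethane in S1 = 668.58 kg/s.
ethylene in S13: m_A = 1161×0.833 + (1−0.290)·(1−0.641)·m_A, so m_A = 967.11/0.7451 = 1297.9 kg/s.
S1 = (1−0.641)×1297.9 + 668.58 = 1134.5 kg/s.
Recycle S9 = (1−0.290)×1134.5 = 805.52 kg/s.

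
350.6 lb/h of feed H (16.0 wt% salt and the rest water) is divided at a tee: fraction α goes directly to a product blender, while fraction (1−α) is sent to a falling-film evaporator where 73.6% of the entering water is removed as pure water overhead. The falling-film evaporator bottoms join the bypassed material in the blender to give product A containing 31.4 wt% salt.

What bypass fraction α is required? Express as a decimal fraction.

0.207

All 350.6×0.160 = 56.096 lb/h of salt reaches A, so A = 56.096/0.314 = 178.65 lb/h and vapour = 171.95 lb/h.
The evaporator receives (1−α)·350.6 of feed at 0.840 water and removes 0.736 of that water:
0.736×0.840×(1−α)×350.6 = 171.95
(1−α) = 171.95/216.75 = 0.7933;  α = 0.2067.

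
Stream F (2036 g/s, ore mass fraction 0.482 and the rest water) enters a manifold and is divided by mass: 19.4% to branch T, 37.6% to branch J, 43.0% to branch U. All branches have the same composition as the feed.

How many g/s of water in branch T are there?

204.6 g/s

Branch T total = 0.194×2036 = 394.98 g/s.
water in T = 0.518×394.98 = 204.6 g/s.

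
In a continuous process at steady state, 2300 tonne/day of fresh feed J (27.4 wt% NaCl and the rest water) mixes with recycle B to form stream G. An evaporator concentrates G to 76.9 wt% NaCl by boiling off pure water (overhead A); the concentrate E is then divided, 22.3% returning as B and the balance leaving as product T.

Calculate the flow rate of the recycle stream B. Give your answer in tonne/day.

235.2 tonne/day

Overall NaCl balance (none leaves overhead): NaCl in fresh feed = NaCl in product, i.e. 2300×0.274 = (1−0.223)·E·0.769.
E = 630.2/(0.769×0.777) = 1054.7 tonne/day.
Recycle B = 0.223×1054.7 = 235.2 tonne/day.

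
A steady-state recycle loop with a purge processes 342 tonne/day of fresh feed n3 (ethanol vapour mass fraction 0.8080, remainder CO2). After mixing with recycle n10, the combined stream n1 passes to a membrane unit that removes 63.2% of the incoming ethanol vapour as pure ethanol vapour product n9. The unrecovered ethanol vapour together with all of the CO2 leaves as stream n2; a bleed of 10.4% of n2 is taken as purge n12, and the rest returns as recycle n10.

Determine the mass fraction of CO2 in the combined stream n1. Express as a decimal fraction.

CO2 enters only via n3 and leaves only via the purge: 342×0.192 = 0.104×(CO2 in n2), and the membrane unit passes all CO2, so CO2 in n1 = CO2 in n2 = 631.38 tonne/day.
ethanol vapour in n1: m_A = 342×0.808 + (1−0.104)·(1−0.632)·m_A, so m_A = 276.34/0.6703 = 412.27 tonne/day.
n1 = 412.27 + 631.38 = 1043.7 tonne/day.
CO2 fraction in n1 = 631.38/1043.7 = 0.6050.

0.6050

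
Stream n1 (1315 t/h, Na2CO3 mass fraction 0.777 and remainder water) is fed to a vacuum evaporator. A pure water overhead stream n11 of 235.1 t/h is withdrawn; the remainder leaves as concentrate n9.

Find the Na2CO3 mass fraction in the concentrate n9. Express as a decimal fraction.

Na2CO3 is not removed: 1315×0.777 = 1021.8 t/h of Na2CO3 enters n9.
Concentrate = 1315 − 235.1 = 1079.9 t/h.
Mass fraction = 1021.8/1079.9 = 0.946.

0.946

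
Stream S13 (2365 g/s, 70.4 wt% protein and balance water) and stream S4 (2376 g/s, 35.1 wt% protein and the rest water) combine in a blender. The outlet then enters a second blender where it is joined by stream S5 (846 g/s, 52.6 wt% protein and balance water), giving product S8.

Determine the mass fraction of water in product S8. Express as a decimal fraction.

Overall, product flow = 5587 g/s.
water in = 2365×0.296 + 2376×0.649 + 846×0.474 = 2643.1 g/s.
water fraction in S8 = 0.473.

0.473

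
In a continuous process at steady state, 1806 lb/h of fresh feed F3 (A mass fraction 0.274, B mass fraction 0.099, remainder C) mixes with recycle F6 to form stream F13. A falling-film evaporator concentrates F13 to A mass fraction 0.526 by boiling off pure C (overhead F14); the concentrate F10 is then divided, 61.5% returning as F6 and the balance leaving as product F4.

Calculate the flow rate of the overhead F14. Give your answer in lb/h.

865.2 lb/h

Overall A balance (none leaves overhead): A in fresh feed = A in product, i.e. 1806×0.274 = (1−0.615)·F10·0.526.
F10 = 494.84/(0.526×0.385) = 2443.6 lb/h.
Recycle F6 = 0.615×2443.6 = 1502.8 lb/h.
Combined feed F13 = 1806 + 1502.8 = 3308.8 lb/h.
Overhead F14 = F13 − F10 = 3308.8 − 2443.6 = 865.23 lb/h.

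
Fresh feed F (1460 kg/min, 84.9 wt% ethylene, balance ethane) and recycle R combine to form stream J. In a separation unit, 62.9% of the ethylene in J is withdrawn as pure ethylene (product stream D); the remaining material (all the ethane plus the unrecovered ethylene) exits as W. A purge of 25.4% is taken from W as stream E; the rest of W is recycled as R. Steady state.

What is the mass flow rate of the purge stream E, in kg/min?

382 kg/min

ethane enters only via F and leaves only via the purge: 1460×0.151 = 0.254×(ethane in W), and the separation unit passes all ethane, so ethane in J = ethane in W = 867.95 kg/min.
ethylene in J: m_A = 1460×0.849 + (1−0.254)·(1−0.629)·m_A, so m_A = 1239.5/0.7232 = 1713.9 kg/min.
W = (1−0.629)×1713.9 + 867.95 = 1503.8 kg/min.
Purge E = 0.254×1503.8 = 381.97 kg/min.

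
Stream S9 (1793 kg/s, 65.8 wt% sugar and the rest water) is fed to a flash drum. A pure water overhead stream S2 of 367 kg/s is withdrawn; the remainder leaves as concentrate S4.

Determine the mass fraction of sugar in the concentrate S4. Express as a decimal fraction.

sugar is not removed: 1793×0.658 = 1179.8 kg/s of sugar enters S4.
Concentrate = 1793 − 367 = 1426 kg/s.
Mass fraction = 1179.8/1426 = 0.827.

0.827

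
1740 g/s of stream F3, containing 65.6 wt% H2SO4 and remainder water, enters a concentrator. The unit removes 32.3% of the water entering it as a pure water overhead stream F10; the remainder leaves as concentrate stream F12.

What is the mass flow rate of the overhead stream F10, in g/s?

water entering = 1740×0.344 = 598.56 g/s; overhead removed = 0.323×598.56 = 193.33 g/s.

193.3 g/s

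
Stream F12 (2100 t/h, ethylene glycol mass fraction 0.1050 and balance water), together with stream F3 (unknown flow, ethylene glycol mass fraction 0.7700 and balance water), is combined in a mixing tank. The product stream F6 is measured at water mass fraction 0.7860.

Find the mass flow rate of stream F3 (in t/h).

Let F3 be the unknown flow. Total out = 2100 + F3.
water balance: 1879.5 + 0.230·F3 = 0.786·(2100 + F3)
(0.230 − 0.786)·F3 = 0.786×2100 − 1879.5 = -228.9
F3 = -228.9 / -0.556 = 411.69 t/h

411.7 t/h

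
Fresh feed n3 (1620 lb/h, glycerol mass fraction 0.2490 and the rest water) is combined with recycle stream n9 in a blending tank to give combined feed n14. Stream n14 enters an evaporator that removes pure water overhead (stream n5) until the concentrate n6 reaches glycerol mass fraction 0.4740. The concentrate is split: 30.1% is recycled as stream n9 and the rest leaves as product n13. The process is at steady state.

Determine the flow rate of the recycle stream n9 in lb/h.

366.5 lb/h

Overall glycerol balance (none leaves overhead): glycerol in fresh feed = glycerol in product, i.e. 1620×0.249 = (1−0.301)·n6·0.474.
n6 = 403.38/(0.474×0.699) = 1217.5 lb/h.
Recycle n9 = 0.301×1217.5 = 366.46 lb/h.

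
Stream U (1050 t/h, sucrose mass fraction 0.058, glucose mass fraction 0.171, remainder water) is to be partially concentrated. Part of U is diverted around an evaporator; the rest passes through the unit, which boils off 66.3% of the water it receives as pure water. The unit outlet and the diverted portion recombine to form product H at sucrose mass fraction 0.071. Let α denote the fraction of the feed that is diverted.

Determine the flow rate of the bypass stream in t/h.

673.9 t/h

All 1050×0.058 = 60.9 t/h of sucrose reaches H, so H = 60.9/0.071 = 857.75 t/h and vapour = 192.25 t/h.
The evaporator receives (1−α)·1050 of feed at 0.771 water and removes 0.663 of that water:
0.663×0.771×(1−α)×1050 = 192.25
(1−α) = 192.25/536.73 = 0.3582;  α = 0.6418.
Bypass flow = 0.6418×1050 = 673.9 t/h.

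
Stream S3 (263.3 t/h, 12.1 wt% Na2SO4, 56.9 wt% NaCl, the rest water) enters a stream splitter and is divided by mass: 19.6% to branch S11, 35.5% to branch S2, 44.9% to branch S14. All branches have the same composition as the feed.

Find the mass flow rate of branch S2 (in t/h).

Branch S2 flow = 0.355×263.3 = 93.472 t/h.

93.47 t/h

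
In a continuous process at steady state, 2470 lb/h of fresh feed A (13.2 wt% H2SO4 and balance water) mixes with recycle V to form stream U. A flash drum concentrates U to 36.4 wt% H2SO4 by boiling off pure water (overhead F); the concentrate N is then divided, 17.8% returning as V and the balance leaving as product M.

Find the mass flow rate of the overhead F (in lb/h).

1574 lb/h

Overall H2SO4 balance (none leaves overhead): H2SO4 in fresh feed = H2SO4 in product, i.e. 2470×0.132 = (1−0.178)·N·0.364.
N = 326.04/(0.364×0.822) = 1089.7 lb/h.
Recycle V = 0.178×1089.7 = 193.96 lb/h.
Combined feed U = 2470 + 193.96 = 2664 lb/h.
Overhead F = U − N = 2664 − 1089.7 = 1574.3 lb/h.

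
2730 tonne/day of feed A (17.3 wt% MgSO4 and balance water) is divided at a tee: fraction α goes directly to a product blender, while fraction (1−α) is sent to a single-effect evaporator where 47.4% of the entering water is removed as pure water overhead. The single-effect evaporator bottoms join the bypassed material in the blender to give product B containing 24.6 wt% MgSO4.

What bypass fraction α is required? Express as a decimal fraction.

All 2730×0.173 = 472.29 tonne/day of MgSO4 reaches B, so B = 472.29/0.246 = 1919.9 tonne/day and vapour = 810.12 tonne/day.
The evaporator receives (1−α)·2730 of feed at 0.827 water and removes 0.474 of that water:
0.474×0.827×(1−α)×2730 = 810.12
(1−α) = 810.12/1070.2 = 0.7570;  α = 0.2430.

0.243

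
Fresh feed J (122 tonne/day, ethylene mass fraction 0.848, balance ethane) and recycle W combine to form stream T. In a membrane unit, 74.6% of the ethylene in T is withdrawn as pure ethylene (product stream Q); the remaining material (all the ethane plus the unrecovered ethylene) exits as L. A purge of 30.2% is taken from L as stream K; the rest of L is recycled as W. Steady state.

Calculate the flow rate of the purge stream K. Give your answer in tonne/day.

28.19 tonne/day

ethane enters only via J and leaves only via the purge: 122×0.152 = 0.302×(ethane in L), and the membrane unit passes all ethane, so ethane in T = ethane in L = 61.404 tonne/day.
ethylene in T: m_A = 122×0.848 + (1−0.302)·(1−0.746)·m_A, so m_A = 103.46/0.8227 = 125.75 tonne/day.
L = (1−0.746)×125.75 + 61.404 = 93.345 tonne/day.
Purge K = 0.302×93.345 = 28.19 tonne/day.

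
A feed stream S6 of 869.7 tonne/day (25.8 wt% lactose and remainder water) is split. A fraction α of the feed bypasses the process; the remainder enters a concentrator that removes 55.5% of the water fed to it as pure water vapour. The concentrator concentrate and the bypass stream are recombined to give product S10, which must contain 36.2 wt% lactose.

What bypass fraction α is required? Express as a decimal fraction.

0.302

All 869.7×0.258 = 224.38 tonne/day of lactose reaches S10, so S10 = 224.38/0.362 = 619.84 tonne/day and vapour = 249.86 tonne/day.
The evaporator receives (1−α)·869.7 of feed at 0.742 water and removes 0.555 of that water:
0.555×0.742×(1−α)×869.7 = 249.86
(1−α) = 249.86/358.15 = 0.6976;  α = 0.3024.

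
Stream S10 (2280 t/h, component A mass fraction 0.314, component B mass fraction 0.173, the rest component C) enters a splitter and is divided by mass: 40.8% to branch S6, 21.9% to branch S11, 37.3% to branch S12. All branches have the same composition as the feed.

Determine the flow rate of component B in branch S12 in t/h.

Branch S12 total = 0.373×2280 = 850.44 t/h.
component B in S12 = 0.173×850.44 = 147.13 t/h.

147.1 t/h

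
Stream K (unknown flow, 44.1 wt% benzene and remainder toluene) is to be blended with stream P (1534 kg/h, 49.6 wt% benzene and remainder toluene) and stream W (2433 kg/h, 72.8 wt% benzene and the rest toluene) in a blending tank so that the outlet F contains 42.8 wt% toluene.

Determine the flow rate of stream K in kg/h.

Let K be the unknown flow. Total out = 3967 + K.
toluene balance: 1434.9 + 0.559·K = 0.428·(3967 + K)
(0.559 − 0.428)·K = 0.428×3967 − 1434.9 = 262.96
K = 262.96 / 0.131 = 2007.4 kg/h

2007 kg/h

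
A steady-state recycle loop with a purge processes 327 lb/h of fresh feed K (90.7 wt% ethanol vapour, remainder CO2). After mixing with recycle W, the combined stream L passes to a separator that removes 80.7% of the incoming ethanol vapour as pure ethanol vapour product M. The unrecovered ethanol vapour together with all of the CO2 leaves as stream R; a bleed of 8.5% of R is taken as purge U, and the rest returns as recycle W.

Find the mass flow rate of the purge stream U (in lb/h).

36.32 lb/h

CO2 enters only via K and leaves only via the purge: 327×0.093 = 0.085×(CO2 in R), and the separator passes all CO2, so CO2 in L = CO2 in R = 357.78 lb/h.
ethanol vapour in L: m_A = 327×0.907 + (1−0.085)·(1−0.807)·m_A, so m_A = 296.59/0.8234 = 360.2 lb/h.
R = (1−0.807)×360.2 + 357.78 = 427.29 lb/h.
Purge U = 0.085×427.29 = 36.32 lb/h.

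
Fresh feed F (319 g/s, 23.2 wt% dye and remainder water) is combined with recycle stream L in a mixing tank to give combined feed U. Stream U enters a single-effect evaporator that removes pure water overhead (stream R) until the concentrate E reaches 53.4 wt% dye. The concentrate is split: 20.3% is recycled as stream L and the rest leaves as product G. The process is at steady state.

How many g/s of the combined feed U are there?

354.3 g/s

Overall dye balance (none leaves overhead): dye in fresh feed = dye in product, i.e. 319×0.232 = (1−0.203)·E·0.534.
E = 74.008/(0.534×0.797) = 173.89 g/s.
Recycle L = 0.203×173.89 = 35.3 g/s.
Combined feed U = 319 + 35.3 = 354.3 g/s.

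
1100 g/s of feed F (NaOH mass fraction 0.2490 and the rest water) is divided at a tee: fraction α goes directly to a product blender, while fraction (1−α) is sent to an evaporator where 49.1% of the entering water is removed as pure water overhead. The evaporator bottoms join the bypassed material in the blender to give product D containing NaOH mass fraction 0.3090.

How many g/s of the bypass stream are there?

All 1100×0.249 = 273.9 g/s of NaOH reaches D, so D = 273.9/0.309 = 886.41 g/s and vapour = 213.59 g/s.
The evaporator receives (1−α)·1100 of feed at 0.751 water and removes 0.491 of that water:
0.491×0.751×(1−α)×1100 = 213.59
(1−α) = 213.59/405.62 = 0.5266;  α = 0.4734.
Bypass flow = 0.4734×1100 = 520.75 g/s.

520.8 g/s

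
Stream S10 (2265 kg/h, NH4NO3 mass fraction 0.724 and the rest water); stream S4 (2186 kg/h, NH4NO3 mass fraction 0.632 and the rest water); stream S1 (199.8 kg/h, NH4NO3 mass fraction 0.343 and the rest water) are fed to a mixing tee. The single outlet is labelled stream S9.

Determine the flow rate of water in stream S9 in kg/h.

water out = water in = 2265×0.276 + 2186×0.368 + 199.8×0.657 = 1560.9 kg/h.

1561 kg/h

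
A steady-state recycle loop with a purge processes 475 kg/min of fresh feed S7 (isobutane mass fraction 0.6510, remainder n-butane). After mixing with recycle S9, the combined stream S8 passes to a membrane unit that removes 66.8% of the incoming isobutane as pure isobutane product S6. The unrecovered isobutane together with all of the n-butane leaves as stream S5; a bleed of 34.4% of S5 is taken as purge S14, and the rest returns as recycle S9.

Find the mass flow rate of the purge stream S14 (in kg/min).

210.9 kg/min

n-butane enters only via S7 and leaves only via the purge: 475×0.349 = 0.344×(n-butane in S5), and the membrane unit passes all n-butane, so n-butane in S8 = n-butane in S5 = 481.9 kg/min.
isobutane in S8: m_A = 475×0.651 + (1−0.344)·(1−0.668)·m_A, so m_A = 309.23/0.7822 = 395.32 kg/min.
S5 = (1−0.668)×395.32 + 481.9 = 613.15 kg/min.
Purge S14 = 0.344×613.15 = 210.92 kg/min.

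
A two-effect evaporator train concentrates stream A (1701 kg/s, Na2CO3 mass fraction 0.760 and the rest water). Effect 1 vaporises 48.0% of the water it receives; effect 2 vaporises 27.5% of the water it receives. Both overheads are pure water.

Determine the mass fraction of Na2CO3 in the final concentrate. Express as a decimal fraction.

0.894

water in feed = 1701×0.240 = 408.24 kg/s.
After stage 1: water left = (1−0.480)×408.24 = 212.28; stream total = 1505 kg/s.
After stage 2: water left = (1−0.275)×212.28 = 153.91; final concentrate = 1446.7 kg/s.
Na2CO3 fraction = 1292.8/1446.7 = 0.894.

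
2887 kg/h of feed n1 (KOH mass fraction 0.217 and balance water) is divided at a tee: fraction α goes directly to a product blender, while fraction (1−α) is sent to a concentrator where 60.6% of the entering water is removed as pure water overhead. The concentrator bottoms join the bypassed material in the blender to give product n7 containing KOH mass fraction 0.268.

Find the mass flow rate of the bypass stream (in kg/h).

All 2887×0.217 = 626.48 kg/h of KOH reaches n7, so n7 = 626.48/0.268 = 2337.6 kg/h and vapour = 549.39 kg/h.
The evaporator receives (1−α)·2887 of feed at 0.783 water and removes 0.606 of that water:
0.606×0.783×(1−α)×2887 = 549.39
(1−α) = 549.39/1369.9 = 0.4011;  α = 0.5989.
Bypass flow = 0.5989×2887 = 1729.2 kg/h.

1729 kg/h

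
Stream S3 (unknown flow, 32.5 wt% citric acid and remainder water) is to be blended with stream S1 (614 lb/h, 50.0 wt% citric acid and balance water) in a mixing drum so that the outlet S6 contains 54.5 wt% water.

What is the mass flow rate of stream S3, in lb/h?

Let S3 be the unknown flow. Total out = 614 + S3.
water balance: 307 + 0.675·S3 = 0.545·(614 + S3)
(0.675 − 0.545)·S3 = 0.545×614 − 307 = 27.63
S3 = 27.63 / 0.130 = 212.54 lb/h

212.5 lb/h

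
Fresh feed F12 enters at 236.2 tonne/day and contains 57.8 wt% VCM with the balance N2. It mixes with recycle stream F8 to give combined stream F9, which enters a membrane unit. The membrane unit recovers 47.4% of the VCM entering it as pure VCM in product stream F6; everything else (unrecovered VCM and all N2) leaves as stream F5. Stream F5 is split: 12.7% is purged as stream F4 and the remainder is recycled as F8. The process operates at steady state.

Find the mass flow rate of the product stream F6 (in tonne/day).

119.7 tonne/day

VCM in F9: m_A = 236.2×0.578 + (1−0.127)·(1−0.474)·m_A, so m_A = 136.52/0.5408 = 252.45 tonne/day.
Product F6 = 0.474×252.45 = 119.66 tonne/day.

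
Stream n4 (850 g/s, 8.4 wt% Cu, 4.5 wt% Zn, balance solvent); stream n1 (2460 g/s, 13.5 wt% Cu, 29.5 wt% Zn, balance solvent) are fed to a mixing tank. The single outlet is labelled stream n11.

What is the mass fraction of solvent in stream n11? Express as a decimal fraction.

0.6473

Total flow out = 850 + 2460 = 3310 g/s.
solvent in = 850×0.871 + 2460×0.570 = 2142.5 g/s.
solvent mass fraction in n11 = 2142.5/3310 = 0.6473.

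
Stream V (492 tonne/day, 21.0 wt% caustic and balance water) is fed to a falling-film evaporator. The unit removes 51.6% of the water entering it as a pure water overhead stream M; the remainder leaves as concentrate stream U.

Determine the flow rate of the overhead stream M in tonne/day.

water entering = 492×0.790 = 388.68 tonne/day; overhead removed = 0.516×388.68 = 200.56 tonne/day.

200.6 tonne/day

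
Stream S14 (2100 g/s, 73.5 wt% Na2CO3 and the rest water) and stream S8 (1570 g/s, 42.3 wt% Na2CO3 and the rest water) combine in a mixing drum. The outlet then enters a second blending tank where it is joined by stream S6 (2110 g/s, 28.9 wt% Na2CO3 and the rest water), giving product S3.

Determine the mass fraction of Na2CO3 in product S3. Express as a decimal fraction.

Overall, product flow = 5780 g/s.
Na2CO3 in = 2100×0.735 + 1570×0.423 + 2110×0.289 = 2817.4 g/s.
Na2CO3 fraction in S3 = 0.487.

0.487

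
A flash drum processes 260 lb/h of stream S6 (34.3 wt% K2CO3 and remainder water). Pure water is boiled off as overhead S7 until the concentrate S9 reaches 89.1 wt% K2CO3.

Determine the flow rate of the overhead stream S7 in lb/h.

159.9 lb/h

K2CO3 is conserved: 260×0.343 = 89.18 lb/h all reports to the concentrate.
Concentrate = 89.18/(target fraction) = 100.09 lb/h.
Overhead = 260 − 100.09 = 159.91 lb/h.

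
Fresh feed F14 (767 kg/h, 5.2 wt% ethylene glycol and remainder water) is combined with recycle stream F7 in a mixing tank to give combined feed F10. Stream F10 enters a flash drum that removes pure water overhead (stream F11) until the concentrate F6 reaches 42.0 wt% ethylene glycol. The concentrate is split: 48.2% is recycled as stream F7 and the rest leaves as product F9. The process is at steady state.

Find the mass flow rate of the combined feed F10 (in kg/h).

855.4 kg/h

Overall ethylene glycol balance (none leaves overhead): ethylene glycol in fresh feed = ethylene glycol in product, i.e. 767×0.052 = (1−0.482)·F6·0.420.
F6 = 39.884/(0.420×0.518) = 183.32 kg/h.
Recycle F7 = 0.482×183.32 = 88.362 kg/h.
Combined feed F10 = 767 + 88.362 = 855.36 kg/h.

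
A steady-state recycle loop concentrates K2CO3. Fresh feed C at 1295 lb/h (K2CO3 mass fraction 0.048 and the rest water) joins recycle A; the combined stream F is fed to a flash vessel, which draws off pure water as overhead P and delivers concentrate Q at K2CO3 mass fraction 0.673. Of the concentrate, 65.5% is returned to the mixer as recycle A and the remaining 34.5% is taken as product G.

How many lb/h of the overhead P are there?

1203 lb/h

Overall K2CO3 balance (none leaves overhead): K2CO3 in fresh feed = K2CO3 in product, i.e. 1295×0.048 = (1−0.655)·Q·0.673.
Q = 62.16/(0.673×0.345) = 267.72 lb/h.
Recycle A = 0.655×267.72 = 175.35 lb/h.
Combined feed F = 1295 + 175.35 = 1470.4 lb/h.
Overhead P = F − Q = 1470.4 − 267.72 = 1202.6 lb/h.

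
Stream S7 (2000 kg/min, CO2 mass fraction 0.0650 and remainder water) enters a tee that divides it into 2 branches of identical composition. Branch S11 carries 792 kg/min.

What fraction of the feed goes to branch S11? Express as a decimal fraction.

Fraction to S11 = 792/2000 = 0.3960.

0.396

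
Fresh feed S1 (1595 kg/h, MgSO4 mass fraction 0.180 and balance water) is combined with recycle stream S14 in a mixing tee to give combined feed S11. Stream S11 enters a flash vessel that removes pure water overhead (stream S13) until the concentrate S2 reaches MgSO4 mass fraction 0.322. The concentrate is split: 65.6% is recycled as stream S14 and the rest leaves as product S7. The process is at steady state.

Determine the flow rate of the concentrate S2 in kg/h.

Overall MgSO4 balance (none leaves overhead): MgSO4 in fresh feed = MgSO4 in product, i.e. 1595×0.180 = (1−0.656)·S2·0.322.
S2 = 287.1/(0.322×0.344) = 2591.9 kg/h.

2592 kg/h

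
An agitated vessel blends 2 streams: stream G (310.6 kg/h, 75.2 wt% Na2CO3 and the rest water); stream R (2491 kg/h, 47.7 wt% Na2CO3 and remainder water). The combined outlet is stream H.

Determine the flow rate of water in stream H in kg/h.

1380 kg/h

water out = water in = 310.6×0.248 + 2491×0.523 = 1379.8 kg/h.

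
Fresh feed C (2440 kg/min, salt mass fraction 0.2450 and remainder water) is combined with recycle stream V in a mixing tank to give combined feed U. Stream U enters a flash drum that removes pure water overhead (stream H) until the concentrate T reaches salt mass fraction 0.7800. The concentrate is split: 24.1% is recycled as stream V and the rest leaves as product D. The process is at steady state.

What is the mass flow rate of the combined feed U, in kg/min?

2683 kg/min

Overall salt balance (none leaves overhead): salt in fresh feed = salt in product, i.e. 2440×0.245 = (1−0.241)·T·0.780.
T = 597.8/(0.780×0.759) = 1009.8 kg/min.
Recycle V = 0.241×1009.8 = 243.35 kg/min.
Combined feed U = 2440 + 243.35 = 2683.4 kg/min.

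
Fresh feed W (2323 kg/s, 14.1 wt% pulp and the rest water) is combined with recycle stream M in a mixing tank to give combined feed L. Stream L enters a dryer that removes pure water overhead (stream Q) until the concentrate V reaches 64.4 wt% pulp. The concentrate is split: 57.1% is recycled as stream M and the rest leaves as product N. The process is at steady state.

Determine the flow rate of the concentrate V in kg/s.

1186 kg/s

Overall pulp balance (none leaves overhead): pulp in fresh feed = pulp in product, i.e. 2323×0.141 = (1−0.571)·V·0.644.
V = 327.54/(0.644×0.429) = 1185.6 kg/s.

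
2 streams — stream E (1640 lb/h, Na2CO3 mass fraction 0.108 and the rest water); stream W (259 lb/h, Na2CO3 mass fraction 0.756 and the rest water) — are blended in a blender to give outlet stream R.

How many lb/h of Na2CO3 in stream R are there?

Na2CO3 out = Na2CO3 in = 1640×0.108 + 259×0.756 = 372.92 lb/h.

372.9 lb/h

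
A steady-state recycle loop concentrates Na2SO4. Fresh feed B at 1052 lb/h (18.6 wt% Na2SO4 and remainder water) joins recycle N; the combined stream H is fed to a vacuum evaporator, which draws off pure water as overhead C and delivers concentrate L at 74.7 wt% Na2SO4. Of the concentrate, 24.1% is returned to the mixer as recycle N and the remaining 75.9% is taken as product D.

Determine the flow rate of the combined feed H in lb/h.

1135 lb/h

Overall Na2SO4 balance (none leaves overhead): Na2SO4 in fresh feed = Na2SO4 in product, i.e. 1052×0.186 = (1−0.241)·L·0.747.
L = 195.67/(0.747×0.759) = 345.12 lb/h.
Recycle N = 0.241×345.12 = 83.173 lb/h.
Combined feed H = 1052 + 83.173 = 1135.2 lb/h.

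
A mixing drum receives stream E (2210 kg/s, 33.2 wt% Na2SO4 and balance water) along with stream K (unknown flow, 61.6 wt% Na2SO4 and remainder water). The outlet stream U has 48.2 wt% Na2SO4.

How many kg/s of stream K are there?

Let K be the unknown flow. Total out = 2210 + K.
Na2SO4 balance: 733.72 + 0.616·K = 0.482·(2210 + K)
(0.616 − 0.482)·K = 0.482×2210 − 733.72 = 331.5
K = 331.5 / 0.134 = 2473.9 kg/s

2474 kg/s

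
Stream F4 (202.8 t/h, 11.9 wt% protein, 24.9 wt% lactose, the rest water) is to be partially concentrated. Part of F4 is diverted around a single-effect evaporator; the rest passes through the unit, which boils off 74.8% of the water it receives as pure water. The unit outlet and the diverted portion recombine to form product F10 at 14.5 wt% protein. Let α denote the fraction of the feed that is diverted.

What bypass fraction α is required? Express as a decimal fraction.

0.621

All 202.8×0.119 = 24.133 t/h of protein reaches F10, so F10 = 24.133/0.145 = 166.44 t/h and vapour = 36.364 t/h.
The evaporator receives (1−α)·202.8 of feed at 0.632 water and removes 0.748 of that water:
0.748×0.632×(1−α)×202.8 = 36.364
(1−α) = 36.364/95.871 = 0.3793;  α = 0.6207.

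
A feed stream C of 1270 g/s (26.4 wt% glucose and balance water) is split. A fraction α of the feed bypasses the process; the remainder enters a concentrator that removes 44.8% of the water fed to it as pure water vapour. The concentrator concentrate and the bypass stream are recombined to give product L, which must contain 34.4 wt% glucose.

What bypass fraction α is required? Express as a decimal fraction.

All 1270×0.264 = 335.28 g/s of glucose reaches L, so L = 335.28/0.344 = 974.65 g/s and vapour = 295.35 g/s.
The evaporator receives (1−α)·1270 of feed at 0.736 water and removes 0.448 of that water:
0.448×0.736×(1−α)×1270 = 295.35
(1−α) = 295.35/418.75 = 0.7053;  α = 0.2947.

0.295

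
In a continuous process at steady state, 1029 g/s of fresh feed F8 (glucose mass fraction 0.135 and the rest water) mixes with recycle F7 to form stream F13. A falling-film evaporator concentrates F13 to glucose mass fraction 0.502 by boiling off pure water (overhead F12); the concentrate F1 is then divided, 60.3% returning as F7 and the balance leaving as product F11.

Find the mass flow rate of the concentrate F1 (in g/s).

697 g/s

Overall glucose balance (none leaves overhead): glucose in fresh feed = glucose in product, i.e. 1029×0.135 = (1−0.603)·F1·0.502.
F1 = 138.92/(0.502×0.397) = 697.04 g/s.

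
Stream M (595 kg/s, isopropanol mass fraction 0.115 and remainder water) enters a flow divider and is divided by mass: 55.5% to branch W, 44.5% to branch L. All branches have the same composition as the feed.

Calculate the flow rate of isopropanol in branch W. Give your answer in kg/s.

37.98 kg/s

Branch W total = 0.555×595 = 330.23 kg/s.
isopropanol in W = 0.115×330.23 = 37.976 kg/s.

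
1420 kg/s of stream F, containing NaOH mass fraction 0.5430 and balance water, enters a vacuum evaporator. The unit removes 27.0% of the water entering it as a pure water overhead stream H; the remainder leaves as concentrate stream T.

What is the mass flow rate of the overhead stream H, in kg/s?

175.2 kg/s

water entering = 1420×0.457 = 648.94 kg/s; overhead removed = 0.270×648.94 = 175.21 kg/s.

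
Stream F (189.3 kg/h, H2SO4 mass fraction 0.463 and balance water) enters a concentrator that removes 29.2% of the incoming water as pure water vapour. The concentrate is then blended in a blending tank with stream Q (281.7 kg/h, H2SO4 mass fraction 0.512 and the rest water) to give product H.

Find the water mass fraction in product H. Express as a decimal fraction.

0.475

Vapour removed = 0.292×0.537×189.3 = 29.683 kg/h; concentrate = 159.62 kg/h.
water reaching the mixer = 71.971 (from concentrate) + 281.7×0.488 = 209.44 kg/h.
Product flow = 159.62 + 281.7 = 441.32 kg/h; water fraction = 0.475.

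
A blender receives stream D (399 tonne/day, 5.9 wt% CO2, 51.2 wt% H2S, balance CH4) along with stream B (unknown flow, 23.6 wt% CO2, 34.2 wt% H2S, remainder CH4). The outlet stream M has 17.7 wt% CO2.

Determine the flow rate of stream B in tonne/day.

Let B be the unknown flow. Total out = 399 + B.
CO2 balance: 23.541 + 0.236·B = 0.177·(399 + B)
(0.236 − 0.177)·B = 0.177×399 − 23.541 = 47.082
B = 47.082 / 0.059 = 798 tonne/day

798 tonne/day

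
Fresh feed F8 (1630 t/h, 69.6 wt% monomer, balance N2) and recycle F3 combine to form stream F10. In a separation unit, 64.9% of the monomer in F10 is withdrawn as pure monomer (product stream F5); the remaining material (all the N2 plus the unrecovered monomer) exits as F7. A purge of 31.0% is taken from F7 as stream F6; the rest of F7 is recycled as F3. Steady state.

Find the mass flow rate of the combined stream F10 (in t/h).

3096 t/h

N2 enters only via F8 and leaves only via the purge: 1630×0.304 = 0.310×(N2 in F7), and the separation unit passes all N2, so N2 in F10 = N2 in F7 = 1598.5 t/h.
monomer in F10: m_A = 1630×0.696 + (1−0.310)·(1−0.649)·m_A, so m_A = 1134.5/0.7578 = 1497.1 t/h.
F10 = 1497.1 + 1598.5 = 3095.5 t/h.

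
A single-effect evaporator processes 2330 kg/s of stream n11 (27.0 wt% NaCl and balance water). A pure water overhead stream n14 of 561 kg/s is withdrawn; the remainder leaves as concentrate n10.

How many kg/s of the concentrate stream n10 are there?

1769 kg/s

Concentrate = 2330 − 561 = 1769 kg/s.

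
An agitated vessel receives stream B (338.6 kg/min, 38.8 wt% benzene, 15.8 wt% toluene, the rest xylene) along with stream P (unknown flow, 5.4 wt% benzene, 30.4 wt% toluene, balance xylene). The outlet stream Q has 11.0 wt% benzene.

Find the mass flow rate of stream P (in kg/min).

Let P be the unknown flow. Total out = 338.6 + P.
benzene balance: 131.38 + 0.054·P = 0.110·(338.6 + P)
(0.054 − 0.110)·P = 0.110×338.6 − 131.38 = -94.131
P = -94.131 / -0.056 = 1680.9 kg/min

1681 kg/min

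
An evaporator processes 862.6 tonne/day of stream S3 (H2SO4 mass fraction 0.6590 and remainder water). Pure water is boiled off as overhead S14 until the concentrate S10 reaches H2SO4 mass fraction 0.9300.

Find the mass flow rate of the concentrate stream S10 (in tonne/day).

H2SO4 is conserved: 862.6×0.659 = 568.45 tonne/day all reports to the concentrate.
Concentrate = 568.45/(target fraction) = 611.24 tonne/day.

611.2 tonne/day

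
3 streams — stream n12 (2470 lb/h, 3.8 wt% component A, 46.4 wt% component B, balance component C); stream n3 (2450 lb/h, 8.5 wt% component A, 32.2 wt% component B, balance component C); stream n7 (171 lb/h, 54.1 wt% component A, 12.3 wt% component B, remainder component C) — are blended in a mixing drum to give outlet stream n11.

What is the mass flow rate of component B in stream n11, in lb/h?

1956 lb/h

component B out = component B in = 2470×0.464 + 2450×0.322 + 171×0.123 = 1956 lb/h.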